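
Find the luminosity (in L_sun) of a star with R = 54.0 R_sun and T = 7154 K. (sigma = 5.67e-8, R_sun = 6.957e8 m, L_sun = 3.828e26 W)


R = 54.0 * 6.957e8 m = 3.75678e+10 m. L = 4*pi*R^2*sigma*T^4 = 4*pi*(3.75678e+10)^2 * 5.67e-8 * 7154^4 = 2.634026819e+30 W. L/L_sun = 2.634026819e+30 / 3.828e26 = 6880.9478

6880.9478 L_sun


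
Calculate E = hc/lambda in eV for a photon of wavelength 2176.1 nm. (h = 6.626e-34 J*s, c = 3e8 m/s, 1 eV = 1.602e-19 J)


E = hc/lambda = 6.626e-34 * 3e8 / 2.176e-06 = 9.135e-20 J = 0.5702 eV

0.5702 eV


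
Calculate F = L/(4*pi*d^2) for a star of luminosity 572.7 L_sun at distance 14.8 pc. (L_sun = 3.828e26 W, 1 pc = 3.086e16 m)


F = L / (4*pi*d^2) = 2.192e+29 / (4*pi*(4.567e+17)^2) = 8.363e-08

8.363e-08 W/m^2


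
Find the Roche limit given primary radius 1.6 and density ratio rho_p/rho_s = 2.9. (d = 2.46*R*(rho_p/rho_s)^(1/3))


d_Roche = 2.46 * 1.6 * 2.9^(1/3) = 5.6129

5.6129


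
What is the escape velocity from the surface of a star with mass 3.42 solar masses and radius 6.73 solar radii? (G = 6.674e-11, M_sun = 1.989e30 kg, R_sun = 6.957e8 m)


M = 3.42 * 1.989e30 kg = 6.80238e+30 kg; R = 6.73 * 6.957e8 m = 4.682061e+09 m. v_esc = sqrt(2GM/R) = sqrt(2 * 6.674e-11 * 6.80238e+30 / 4.682061e+09) = 440372.3166

440372.3166 m/s


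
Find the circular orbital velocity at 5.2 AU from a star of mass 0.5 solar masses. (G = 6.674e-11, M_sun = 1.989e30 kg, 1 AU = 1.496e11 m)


v = sqrt(GM/r) = sqrt(6.674e-11 * 9.945e+29 / 7.779e+11) = 9236.938

9236.938 m/s


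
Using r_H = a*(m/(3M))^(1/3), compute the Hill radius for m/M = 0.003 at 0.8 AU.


r_H = a * (m/3M)^(1/3) = 0.8 * (0.003/3)^(1/3) = 0.08

0.08 AU


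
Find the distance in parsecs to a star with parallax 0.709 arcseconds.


d = 1/p = 1/0.709 = 1.4104

1.4104 pc


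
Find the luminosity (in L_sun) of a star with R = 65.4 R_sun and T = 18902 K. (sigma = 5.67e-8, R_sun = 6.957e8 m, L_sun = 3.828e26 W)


R = 65.4 * 6.957e8 m = 4.549878e+10 m. L = 4*pi*R^2*sigma*T^4 = 4*pi*(4.549878e+10)^2 * 5.67e-8 * 18902^4 = 1.882883552e+32 W. L/L_sun = 1.882883552e+32 / 3.828e26 = 491871.3563

491871.3563 L_sun


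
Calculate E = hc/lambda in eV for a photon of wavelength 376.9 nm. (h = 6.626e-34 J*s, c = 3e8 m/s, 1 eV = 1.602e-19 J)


E = hc/lambda = 6.626e-34 * 3e8 / 3.769e-07 = 5.274e-19 J = 3.2922 eV

3.2922 eV


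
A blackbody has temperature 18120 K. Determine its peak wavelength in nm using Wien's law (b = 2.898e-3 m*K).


lam_max = b / T = 2.898e-3 / 18120 = 1.599e-07 m = 159.9338 nm

159.9338 nm


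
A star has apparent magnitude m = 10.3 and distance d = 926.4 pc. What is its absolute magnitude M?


M = m - 5*log10(d) + 5 = 10.3 - 5*log10(926.4) + 5 = 0.466

0.466


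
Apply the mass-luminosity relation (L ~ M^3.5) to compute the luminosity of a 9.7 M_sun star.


L/L_sun = (M/M_sun)^3.5 = 9.7^3.5 = 2842.5039

2842.5039 L_sun


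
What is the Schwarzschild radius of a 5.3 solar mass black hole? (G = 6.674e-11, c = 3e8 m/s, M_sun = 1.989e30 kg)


M = 5.3 * 1.989e30 kg = 1.05417e+31 kg. rs = 2GM/c^2 = 2 * 6.674e-11 * 1.05417e+31 / (3e8)^2 = 15634.5124

15634.5124 m


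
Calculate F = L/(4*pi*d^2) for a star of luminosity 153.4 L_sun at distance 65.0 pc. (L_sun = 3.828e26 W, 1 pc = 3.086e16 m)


F = L / (4*pi*d^2) = 5.872e+28 / (4*pi*(2.006e+18)^2) = 1.161e-09

1.161e-09 W/m^2


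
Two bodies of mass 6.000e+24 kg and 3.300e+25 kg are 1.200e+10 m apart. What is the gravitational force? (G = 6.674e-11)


F = G*m1*m2/r^2 = 6.674e-11 * 6.000e+24 * 3.300e+25 / (1.200e+10)^2 = 6.674e-11 * 1.980e+50 / 1.440e+20 = 9.177e+19

9.177e+19 N


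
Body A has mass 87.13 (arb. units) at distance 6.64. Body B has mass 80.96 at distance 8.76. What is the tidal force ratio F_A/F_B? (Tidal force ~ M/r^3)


Ratio = (M1/r1^3) / (M2/r2^3) = (87.13/6.64^3) / (80.96/8.76^3) = 2.4712

2.4712


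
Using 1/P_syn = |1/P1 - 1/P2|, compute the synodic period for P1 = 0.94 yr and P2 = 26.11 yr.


1/P_syn = |1/P1 - 1/P2| = |1/0.94 - 1/26.11| => P_syn = 0.9751

0.9751 years


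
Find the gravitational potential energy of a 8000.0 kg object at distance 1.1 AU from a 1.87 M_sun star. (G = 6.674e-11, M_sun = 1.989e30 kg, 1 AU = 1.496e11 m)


M = 1.87 * 1.989e30 kg = 3.71943e+30 kg; r = 1.1 AU * 1.496e11 m/AU = 1.6456e+11 m. U = -GM*m/r = -(6.674e-11 * 3.71943e+30 * 8000.0) / 1.6456e+11 = -1.207e+13

-1.207e+13 J


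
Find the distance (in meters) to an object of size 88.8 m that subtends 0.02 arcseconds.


D = size / theta_rad, theta_rad = 0.02 * pi/(180*3600) = 9.696e-08, D = 9.158e+08

9.158e+08 m


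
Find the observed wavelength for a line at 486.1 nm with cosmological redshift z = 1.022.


lam_obs = lam_emit * (1 + z) = 486.1 * (1 + 1.022) = 982.8942

982.8942 nm


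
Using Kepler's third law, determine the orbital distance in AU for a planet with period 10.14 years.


a = P^(2/3) = 10.14^(2/3) = 4.6848

4.6848 AU


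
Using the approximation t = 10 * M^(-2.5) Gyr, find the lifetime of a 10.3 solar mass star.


t = 10 * M^(-2.5) = 10 * 10.3^(-2.5) = 0.0294

0.0294 Gyr


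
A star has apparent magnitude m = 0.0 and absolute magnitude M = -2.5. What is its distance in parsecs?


d = 10^((m - M + 5)/5) = 10^((0.0 - -2.5 + 5)/5) = 31.6228

31.6228 pc


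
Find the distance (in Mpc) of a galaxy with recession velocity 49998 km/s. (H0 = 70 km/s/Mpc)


d = v / H0 = 49998 / 70 = 714.2571

714.2571 Mpc


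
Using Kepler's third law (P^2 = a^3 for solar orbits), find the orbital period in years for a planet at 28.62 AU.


P = a^(3/2) = 28.62^1.5 = 153.1103

153.1103 years


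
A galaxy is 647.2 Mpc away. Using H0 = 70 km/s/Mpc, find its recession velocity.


v = H0 * d = 70 * 647.2 = 45304.0

45304.0 km/s


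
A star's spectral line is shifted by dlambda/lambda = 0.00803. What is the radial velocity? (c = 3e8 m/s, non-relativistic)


v = (dlambda/lambda) * c = 0.00803 * 3e8 = 2.409e+06

2.409e+06 m/s


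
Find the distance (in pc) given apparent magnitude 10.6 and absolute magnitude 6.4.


d = 10^((m - M + 5)/5) = 10^((10.6 - 6.4 + 5)/5) = 69.1831

69.1831 pc


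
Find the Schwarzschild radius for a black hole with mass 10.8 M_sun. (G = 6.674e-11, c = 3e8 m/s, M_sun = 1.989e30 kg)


M = 10.8 * 1.989e30 kg = 2.14812e+31 kg. rs = 2GM/c^2 = 2 * 6.674e-11 * 2.14812e+31 / (3e8)^2 = 31859.0064

31859.0064 m


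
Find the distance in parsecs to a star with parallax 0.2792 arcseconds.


d = 1/p = 1/0.2792 = 3.5817

3.5817 pc


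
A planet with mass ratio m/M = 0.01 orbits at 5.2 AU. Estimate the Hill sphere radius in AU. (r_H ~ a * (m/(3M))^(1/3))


r_H = a * (m/3M)^(1/3) = 5.2 * (0.01/3)^(1/3) = 0.7768

0.7768 AU


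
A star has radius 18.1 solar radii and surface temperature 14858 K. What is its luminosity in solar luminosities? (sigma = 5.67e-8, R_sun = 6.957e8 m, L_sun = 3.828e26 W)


R = 18.1 * 6.957e8 m = 1.259217e+10 m. L = 4*pi*R^2*sigma*T^4 = 4*pi*(1.259217e+10)^2 * 5.67e-8 * 14858^4 = 5.505990978e+30 W. L/L_sun = 5.505990978e+30 / 3.828e26 = 14383.4665

14383.4665 L_sun


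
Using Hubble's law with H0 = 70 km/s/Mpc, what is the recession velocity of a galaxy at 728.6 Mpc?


v = H0 * d = 70 * 728.6 = 51002.0

51002.0 km/s


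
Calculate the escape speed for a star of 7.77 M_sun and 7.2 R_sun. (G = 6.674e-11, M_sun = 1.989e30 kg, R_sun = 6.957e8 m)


M = 7.77 * 1.989e30 kg = 1.545453e+31 kg; R = 7.2 * 6.957e8 m = 5.00904e+09 m. v_esc = sqrt(2GM/R) = sqrt(2 * 6.674e-11 * 1.545453e+31 / 5.00904e+09) = 641739.4682

641739.4682 m/s


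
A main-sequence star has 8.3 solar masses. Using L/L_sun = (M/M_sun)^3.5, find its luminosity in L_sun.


L/L_sun = (M/M_sun)^3.5 = 8.3^3.5 = 1647.3024

1647.3024 L_sun


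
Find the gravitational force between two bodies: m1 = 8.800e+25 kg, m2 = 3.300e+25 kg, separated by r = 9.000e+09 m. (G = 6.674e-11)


F = G*m1*m2/r^2 = 6.674e-11 * 8.800e+25 * 3.300e+25 / (9.000e+09)^2 = 6.674e-11 * 2.904e+51 / 8.100e+19 = 2.393e+21

2.393e+21 N


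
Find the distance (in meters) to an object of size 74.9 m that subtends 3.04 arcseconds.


D = size / theta_rad, theta_rad = 3.04 * pi/(180*3600) = 1.474e-05, D = 5.082e+06

5.082e+06 m


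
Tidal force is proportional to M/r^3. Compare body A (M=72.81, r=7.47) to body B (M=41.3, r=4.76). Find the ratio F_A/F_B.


Ratio = (M1/r1^3) / (M2/r2^3) = (72.81/7.47^3) / (41.3/4.76^3) = 0.4561

0.4561


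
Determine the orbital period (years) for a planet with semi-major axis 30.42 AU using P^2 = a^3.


P = a^(3/2) = 30.42^1.5 = 167.7795

167.7795 years


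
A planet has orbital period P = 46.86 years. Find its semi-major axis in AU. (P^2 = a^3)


a = P^(2/3) = 46.86^(2/3) = 12.9978

12.9978 AU


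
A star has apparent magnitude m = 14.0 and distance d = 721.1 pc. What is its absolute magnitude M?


M = m - 5*log10(d) + 5 = 14.0 - 5*log10(721.1) + 5 = 4.71

4.71


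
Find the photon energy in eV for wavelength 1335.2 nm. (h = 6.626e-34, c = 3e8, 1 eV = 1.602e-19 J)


E = hc/lambda = 6.626e-34 * 3e8 / 1.335e-06 = 1.489e-19 J = 0.9293 eV

0.9293 eV


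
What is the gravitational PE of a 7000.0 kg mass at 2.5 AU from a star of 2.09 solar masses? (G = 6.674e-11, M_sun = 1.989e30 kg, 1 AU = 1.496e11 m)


M = 2.09 * 1.989e30 kg = 4.15701e+30 kg; r = 2.5 AU * 1.496e11 m/AU = 3.74e+11 m. U = -GM*m/r = -(6.674e-11 * 4.15701e+30 * 7000.0) / 3.74e+11 = -5.193e+12

-5.193e+12 J


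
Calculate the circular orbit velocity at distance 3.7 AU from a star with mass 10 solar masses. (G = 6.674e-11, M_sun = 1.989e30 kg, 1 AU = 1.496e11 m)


v = sqrt(GM/r) = sqrt(6.674e-11 * 1.989e+31 / 5.535e+11) = 48971.5482

48971.5482 m/s


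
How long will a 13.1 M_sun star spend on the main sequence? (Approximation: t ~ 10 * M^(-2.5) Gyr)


t = 10 * M^(-2.5) = 10 * 13.1^(-2.5) = 0.0161

0.0161 Gyr


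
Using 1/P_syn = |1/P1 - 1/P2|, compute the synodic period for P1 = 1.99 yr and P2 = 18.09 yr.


1/P_syn = |1/P1 - 1/P2| = |1/1.99 - 1/18.09| => P_syn = 2.236

2.236 years


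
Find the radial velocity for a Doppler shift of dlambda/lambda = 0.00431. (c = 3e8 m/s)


v = (dlambda/lambda) * c = 0.00431 * 3e8 = 1.293e+06

1.293e+06 m/s


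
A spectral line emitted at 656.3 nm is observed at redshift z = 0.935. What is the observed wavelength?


lam_obs = lam_emit * (1 + z) = 656.3 * (1 + 0.935) = 1269.9405

1269.9405 nm


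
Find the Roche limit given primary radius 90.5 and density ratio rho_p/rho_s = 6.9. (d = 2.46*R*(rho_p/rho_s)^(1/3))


d_Roche = 2.46 * 90.5 * 6.9^(1/3) = 423.8382

423.8382


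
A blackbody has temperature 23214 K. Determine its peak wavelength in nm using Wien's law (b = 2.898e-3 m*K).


lam_max = b / T = 2.898e-3 / 23214 = 1.248e-07 m = 124.8385 nm

124.8385 nm


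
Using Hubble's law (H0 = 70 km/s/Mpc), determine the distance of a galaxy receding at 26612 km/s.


d = v / H0 = 26612 / 70 = 380.1714

380.1714 Mpc


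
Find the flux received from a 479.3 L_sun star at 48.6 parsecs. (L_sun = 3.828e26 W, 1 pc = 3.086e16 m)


F = L / (4*pi*d^2) = 1.835e+29 / (4*pi*(1.500e+18)^2) = 6.491e-09

6.491e-09 W/m^2


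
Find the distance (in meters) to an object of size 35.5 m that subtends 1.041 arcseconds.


D = size / theta_rad, theta_rad = 1.041 * pi/(180*3600) = 5.047e-06, D = 7.034e+06

7.034e+06 m


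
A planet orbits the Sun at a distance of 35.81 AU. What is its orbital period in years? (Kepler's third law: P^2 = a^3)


P = a^(3/2) = 35.81^1.5 = 214.2923

214.2923 years


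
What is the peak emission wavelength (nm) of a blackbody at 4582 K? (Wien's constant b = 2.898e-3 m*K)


lam_max = b / T = 2.898e-3 / 4582 = 6.325e-07 m = 632.4749 nm

632.4749 nm


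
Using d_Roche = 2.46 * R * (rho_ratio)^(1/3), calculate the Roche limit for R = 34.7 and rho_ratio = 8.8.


d_Roche = 2.46 * 34.7 * 8.8^(1/3) = 176.235

176.235


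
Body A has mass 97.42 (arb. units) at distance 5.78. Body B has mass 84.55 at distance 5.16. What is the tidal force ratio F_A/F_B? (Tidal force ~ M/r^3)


Ratio = (M1/r1^3) / (M2/r2^3) = (97.42/5.78^3) / (84.55/5.16^3) = 0.8198

0.8198


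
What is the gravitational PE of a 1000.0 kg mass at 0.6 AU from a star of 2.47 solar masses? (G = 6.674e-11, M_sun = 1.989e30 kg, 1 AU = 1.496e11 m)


M = 2.47 * 1.989e30 kg = 4.91283e+30 kg; r = 0.6 AU * 1.496e11 m/AU = 8.976e+10 m. U = -GM*m/r = -(6.674e-11 * 4.91283e+30 * 1000.0) / 8.976e+10 = -3.653e+12

-3.653e+12 J


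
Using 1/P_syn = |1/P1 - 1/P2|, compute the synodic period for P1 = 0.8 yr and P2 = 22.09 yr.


1/P_syn = |1/P1 - 1/P2| = |1/0.8 - 1/22.09| => P_syn = 0.8301

0.8301 years


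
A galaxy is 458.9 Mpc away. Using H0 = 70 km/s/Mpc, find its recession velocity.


v = H0 * d = 70 * 458.9 = 32123.0

32123.0 km/s


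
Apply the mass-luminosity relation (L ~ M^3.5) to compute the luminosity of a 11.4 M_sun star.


L/L_sun = (M/M_sun)^3.5 = 11.4^3.5 = 5002.2683

5002.2683 L_sun


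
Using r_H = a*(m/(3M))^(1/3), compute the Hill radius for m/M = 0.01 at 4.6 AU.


r_H = a * (m/3M)^(1/3) = 4.6 * (0.01/3)^(1/3) = 0.6871

0.6871 AU


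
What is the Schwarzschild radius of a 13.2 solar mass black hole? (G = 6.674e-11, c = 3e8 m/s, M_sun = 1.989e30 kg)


M = 13.2 * 1.989e30 kg = 2.62548e+31 kg. rs = 2GM/c^2 = 2 * 6.674e-11 * 2.62548e+31 / (3e8)^2 = 38938.7856

38938.7856 m


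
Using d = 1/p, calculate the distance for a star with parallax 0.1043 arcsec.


d = 1/p = 1/0.1043 = 9.5877

9.5877 pc


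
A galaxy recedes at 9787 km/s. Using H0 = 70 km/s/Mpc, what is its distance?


d = v / H0 = 9787 / 70 = 139.8143

139.8143 Mpc


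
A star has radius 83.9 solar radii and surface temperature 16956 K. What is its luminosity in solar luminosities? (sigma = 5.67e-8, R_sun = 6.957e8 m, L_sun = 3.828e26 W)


R = 83.9 * 6.957e8 m = 5.836923e+10 m. L = 4*pi*R^2*sigma*T^4 = 4*pi*(5.836923e+10)^2 * 5.67e-8 * 16956^4 = 2.006570776e+32 W. L/L_sun = 2.006570776e+32 / 3.828e26 = 524182.5434

524182.5434 L_sun


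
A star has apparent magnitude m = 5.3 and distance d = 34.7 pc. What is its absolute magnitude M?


M = m - 5*log10(d) + 5 = 5.3 - 5*log10(34.7) + 5 = 2.5984

2.5984


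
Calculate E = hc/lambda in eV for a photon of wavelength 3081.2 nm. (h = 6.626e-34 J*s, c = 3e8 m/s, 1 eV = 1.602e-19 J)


E = hc/lambda = 6.626e-34 * 3e8 / 3.081e-06 = 6.451e-20 J = 0.4027 eV

0.4027 eV


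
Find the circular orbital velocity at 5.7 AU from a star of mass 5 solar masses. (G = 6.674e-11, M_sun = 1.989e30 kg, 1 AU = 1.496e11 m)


v = sqrt(GM/r) = sqrt(6.674e-11 * 9.945e+30 / 8.527e+11) = 27899.2334

27899.2334 m/s


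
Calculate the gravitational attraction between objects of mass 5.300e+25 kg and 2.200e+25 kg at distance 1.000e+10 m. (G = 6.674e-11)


F = G*m1*m2/r^2 = 6.674e-11 * 5.300e+25 * 2.200e+25 / (1.000e+10)^2 = 6.674e-11 * 1.166e+51 / 1.000e+20 = 7.782e+20

7.782e+20 N


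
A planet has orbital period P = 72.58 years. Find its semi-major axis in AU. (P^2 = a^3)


a = P^(2/3) = 72.58^(2/3) = 17.3998

17.3998 AU


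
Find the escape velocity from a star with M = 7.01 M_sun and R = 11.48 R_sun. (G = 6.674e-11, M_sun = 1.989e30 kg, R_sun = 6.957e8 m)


M = 7.01 * 1.989e30 kg = 1.394289e+31 kg; R = 11.48 * 6.957e8 m = 7.986636e+09 m. v_esc = sqrt(2GM/R) = sqrt(2 * 6.674e-11 * 1.394289e+31 / 7.986636e+09) = 482728.0707

482728.0707 m/s


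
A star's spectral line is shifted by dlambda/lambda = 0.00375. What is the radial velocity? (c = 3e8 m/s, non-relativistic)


v = (dlambda/lambda) * c = 0.00375 * 3e8 = 1.125e+06

1.125e+06 m/s


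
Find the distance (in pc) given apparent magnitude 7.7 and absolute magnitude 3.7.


d = 10^((m - M + 5)/5) = 10^((7.7 - 3.7 + 5)/5) = 63.0957

63.0957 pc


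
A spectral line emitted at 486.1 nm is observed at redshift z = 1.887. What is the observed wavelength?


lam_obs = lam_emit * (1 + z) = 486.1 * (1 + 1.887) = 1403.3707

1403.3707 nm


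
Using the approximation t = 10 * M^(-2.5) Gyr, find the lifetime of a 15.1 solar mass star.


t = 10 * M^(-2.5) = 10 * 15.1^(-2.5) = 0.0113

0.0113 Gyr


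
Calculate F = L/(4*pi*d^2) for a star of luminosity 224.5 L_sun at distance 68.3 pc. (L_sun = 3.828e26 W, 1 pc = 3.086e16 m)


F = L / (4*pi*d^2) = 8.594e+28 / (4*pi*(2.108e+18)^2) = 1.539e-09

1.539e-09 W/m^2


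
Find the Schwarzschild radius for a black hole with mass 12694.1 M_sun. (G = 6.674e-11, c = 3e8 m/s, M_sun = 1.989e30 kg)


M = 12694.1 * 1.989e30 kg = 2.52485649e+34 kg. rs = 2GM/c^2 = 2 * 6.674e-11 * 2.52485649e+34 / (3e8)^2 = 3.745e+07

3.745e+07 m


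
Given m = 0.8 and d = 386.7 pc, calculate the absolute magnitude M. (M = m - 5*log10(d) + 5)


M = m - 5*log10(d) + 5 = 0.8 - 5*log10(386.7) + 5 = -7.1369

-7.1369


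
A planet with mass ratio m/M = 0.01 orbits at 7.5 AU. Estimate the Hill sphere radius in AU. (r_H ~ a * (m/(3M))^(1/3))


r_H = a * (m/3M)^(1/3) = 7.5 * (0.01/3)^(1/3) = 1.1204

1.1204 AU


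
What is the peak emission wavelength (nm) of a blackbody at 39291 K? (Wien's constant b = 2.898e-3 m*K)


lam_max = b / T = 2.898e-3 / 39291 = 7.376e-08 m = 73.7573 nm

73.7573 nm


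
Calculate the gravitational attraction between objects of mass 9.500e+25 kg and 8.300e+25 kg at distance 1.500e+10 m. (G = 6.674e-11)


F = G*m1*m2/r^2 = 6.674e-11 * 9.500e+25 * 8.300e+25 / (1.500e+10)^2 = 6.674e-11 * 7.885e+51 / 2.250e+20 = 2.339e+21

2.339e+21 N


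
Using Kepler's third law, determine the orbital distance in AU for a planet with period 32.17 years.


a = P^(2/3) = 32.17^(2/3) = 10.115

10.115 AU


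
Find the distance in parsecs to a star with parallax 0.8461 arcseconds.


d = 1/p = 1/0.8461 = 1.1819

1.1819 pc


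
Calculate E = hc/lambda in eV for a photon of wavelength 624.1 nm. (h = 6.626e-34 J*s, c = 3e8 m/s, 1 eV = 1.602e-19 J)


E = hc/lambda = 6.626e-34 * 3e8 / 6.241e-07 = 3.185e-19 J = 1.9882 eV

1.9882 eV


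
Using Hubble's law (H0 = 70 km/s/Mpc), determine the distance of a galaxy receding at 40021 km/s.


d = v / H0 = 40021 / 70 = 571.7286

571.7286 Mpc


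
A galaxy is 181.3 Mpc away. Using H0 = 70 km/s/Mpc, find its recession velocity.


v = H0 * d = 70 * 181.3 = 12691.0

12691.0 km/s


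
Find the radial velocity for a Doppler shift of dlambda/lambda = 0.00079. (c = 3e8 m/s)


v = (dlambda/lambda) * c = 0.00079 * 3e8 = 237000.0

237000.0 m/s


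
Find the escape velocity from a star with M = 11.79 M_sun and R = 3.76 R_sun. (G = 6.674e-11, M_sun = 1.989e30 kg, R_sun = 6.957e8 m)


M = 11.79 * 1.989e30 kg = 2.345031e+31 kg; R = 3.76 * 6.957e8 m = 2.615832e+09 m. v_esc = sqrt(2GM/R) = sqrt(2 * 6.674e-11 * 2.345031e+31 / 2.615832e+09) = 1.094e+06

1.094e+06 m/s


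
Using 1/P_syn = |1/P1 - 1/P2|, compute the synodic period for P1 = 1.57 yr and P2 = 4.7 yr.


1/P_syn = |1/P1 - 1/P2| = |1/1.57 - 1/4.7| => P_syn = 2.3575

2.3575 years


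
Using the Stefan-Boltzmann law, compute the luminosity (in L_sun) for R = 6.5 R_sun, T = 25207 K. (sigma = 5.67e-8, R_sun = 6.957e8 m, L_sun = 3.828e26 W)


R = 6.5 * 6.957e8 m = 4.52205e+09 m. L = 4*pi*R^2*sigma*T^4 = 4*pi*(4.52205e+09)^2 * 5.67e-8 * 25207^4 = 5.88231515e+30 W. L/L_sun = 5.88231515e+30 / 3.828e26 = 15366.5495

15366.5495 L_sun


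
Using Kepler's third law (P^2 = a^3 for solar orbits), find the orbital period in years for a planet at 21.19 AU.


P = a^(3/2) = 21.19^1.5 = 97.5431

97.5431 years


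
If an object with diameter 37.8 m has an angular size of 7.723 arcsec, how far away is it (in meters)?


D = size / theta_rad, theta_rad = 7.723 * pi/(180*3600) = 3.744e-05, D = 1.010e+06

1.010e+06 m


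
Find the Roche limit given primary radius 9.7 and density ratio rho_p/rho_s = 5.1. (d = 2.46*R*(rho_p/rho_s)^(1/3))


d_Roche = 2.46 * 9.7 * 5.1^(1/3) = 41.0737

41.0737


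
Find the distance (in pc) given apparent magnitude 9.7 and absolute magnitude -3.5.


d = 10^((m - M + 5)/5) = 10^((9.7 - -3.5 + 5)/5) = 4365.1583

4365.1583 pc


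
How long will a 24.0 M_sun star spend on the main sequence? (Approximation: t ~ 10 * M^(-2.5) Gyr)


t = 10 * M^(-2.5) = 10 * 24.0^(-2.5) = 0.0035

0.0035 Gyr


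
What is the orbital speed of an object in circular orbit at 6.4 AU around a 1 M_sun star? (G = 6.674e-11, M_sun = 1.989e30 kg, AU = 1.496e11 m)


v = sqrt(GM/r) = sqrt(6.674e-11 * 1.989e+30 / 9.574e+11) = 11774.8317

11774.8317 m/s


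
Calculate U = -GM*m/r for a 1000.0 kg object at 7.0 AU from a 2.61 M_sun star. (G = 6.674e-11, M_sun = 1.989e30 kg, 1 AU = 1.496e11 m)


M = 2.61 * 1.989e30 kg = 5.19129e+30 kg; r = 7.0 AU * 1.496e11 m/AU = 1.0472e+12 m. U = -GM*m/r = -(6.674e-11 * 5.19129e+30 * 1000.0) / 1.0472e+12 = -3.309e+11

-3.309e+11 J


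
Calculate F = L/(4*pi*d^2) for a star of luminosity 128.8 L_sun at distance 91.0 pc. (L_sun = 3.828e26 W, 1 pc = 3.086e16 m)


F = L / (4*pi*d^2) = 4.930e+28 / (4*pi*(2.808e+18)^2) = 4.975e-10

4.975e-10 W/m^2


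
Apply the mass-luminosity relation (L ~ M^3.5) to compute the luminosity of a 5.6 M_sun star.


L/L_sun = (M/M_sun)^3.5 = 5.6^3.5 = 415.5833

415.5833 L_sun


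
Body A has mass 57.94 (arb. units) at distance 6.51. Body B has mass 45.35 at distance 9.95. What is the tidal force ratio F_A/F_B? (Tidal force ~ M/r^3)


Ratio = (M1/r1^3) / (M2/r2^3) = (57.94/6.51^3) / (45.35/9.95^3) = 4.5617

4.5617


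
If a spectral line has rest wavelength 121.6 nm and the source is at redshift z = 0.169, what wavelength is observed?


lam_obs = lam_emit * (1 + z) = 121.6 * (1 + 0.169) = 142.1504

142.1504 nm


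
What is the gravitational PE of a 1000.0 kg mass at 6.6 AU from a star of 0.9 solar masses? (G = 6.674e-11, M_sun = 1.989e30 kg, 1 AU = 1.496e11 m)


M = 0.9 * 1.989e30 kg = 1.7901e+30 kg; r = 6.6 AU * 1.496e11 m/AU = 9.8736e+11 m. U = -GM*m/r = -(6.674e-11 * 1.7901e+30 * 1000.0) / 9.8736e+11 = -1.210e+11

-1.210e+11 J


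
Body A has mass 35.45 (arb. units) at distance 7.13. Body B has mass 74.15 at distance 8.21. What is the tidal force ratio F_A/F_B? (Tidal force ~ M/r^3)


Ratio = (M1/r1^3) / (M2/r2^3) = (35.45/7.13^3) / (74.15/8.21^3) = 0.7299

0.7299


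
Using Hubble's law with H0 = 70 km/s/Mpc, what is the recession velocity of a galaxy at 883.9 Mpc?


v = H0 * d = 70 * 883.9 = 61873.0

61873.0 km/s


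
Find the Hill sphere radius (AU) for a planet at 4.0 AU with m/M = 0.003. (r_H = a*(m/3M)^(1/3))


r_H = a * (m/3M)^(1/3) = 4.0 * (0.003/3)^(1/3) = 0.4

0.4 AU


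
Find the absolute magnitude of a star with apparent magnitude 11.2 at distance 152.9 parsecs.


M = m - 5*log10(d) + 5 = 11.2 - 5*log10(152.9) + 5 = 5.278

5.278


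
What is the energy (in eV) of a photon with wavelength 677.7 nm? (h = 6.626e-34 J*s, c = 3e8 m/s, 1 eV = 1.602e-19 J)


E = hc/lambda = 6.626e-34 * 3e8 / 6.777e-07 = 2.933e-19 J = 1.8309 eV

1.8309 eV


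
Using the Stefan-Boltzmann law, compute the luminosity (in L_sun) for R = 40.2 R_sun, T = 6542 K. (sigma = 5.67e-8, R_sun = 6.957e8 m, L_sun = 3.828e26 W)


R = 40.2 * 6.957e8 m = 2.796714e+10 m. L = 4*pi*R^2*sigma*T^4 = 4*pi*(2.796714e+10)^2 * 5.67e-8 * 6542^4 = 1.02077775e+30 W. L/L_sun = 1.02077775e+30 / 3.828e26 = 2666.6085

2666.6085 L_sun


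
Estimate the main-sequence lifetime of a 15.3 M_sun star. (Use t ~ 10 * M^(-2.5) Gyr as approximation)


t = 10 * M^(-2.5) = 10 * 15.3^(-2.5) = 0.0109

0.0109 Gyr


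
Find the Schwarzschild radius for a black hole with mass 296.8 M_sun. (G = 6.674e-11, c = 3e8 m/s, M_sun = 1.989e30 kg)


M = 296.8 * 1.989e30 kg = 5.903352e+32 kg. rs = 2GM/c^2 = 2 * 6.674e-11 * 5.903352e+32 / (3e8)^2 = 875532.6944

875532.6944 m


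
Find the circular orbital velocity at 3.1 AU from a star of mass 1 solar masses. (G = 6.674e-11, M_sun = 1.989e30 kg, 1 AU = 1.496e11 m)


v = sqrt(GM/r) = sqrt(6.674e-11 * 1.989e+30 / 4.638e+11) = 16918.5777

16918.5777 m/s


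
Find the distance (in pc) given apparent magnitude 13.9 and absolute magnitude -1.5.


d = 10^((m - M + 5)/5) = 10^((13.9 - -1.5 + 5)/5) = 12022.6443

12022.6443 pc


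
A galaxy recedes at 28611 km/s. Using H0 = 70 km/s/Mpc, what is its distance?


d = v / H0 = 28611 / 70 = 408.7286

408.7286 Mpc


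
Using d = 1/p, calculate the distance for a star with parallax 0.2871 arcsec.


d = 1/p = 1/0.2871 = 3.4831

3.4831 pc


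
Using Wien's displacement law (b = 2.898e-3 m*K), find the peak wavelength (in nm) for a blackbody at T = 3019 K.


lam_max = b / T = 2.898e-3 / 3019 = 9.599e-07 m = 959.9205 nm

959.9205 nm


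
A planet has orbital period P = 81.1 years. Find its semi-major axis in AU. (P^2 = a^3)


a = P^(2/3) = 81.1^(2/3) = 18.7362

18.7362 AU


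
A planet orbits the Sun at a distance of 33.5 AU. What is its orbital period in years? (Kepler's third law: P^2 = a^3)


P = a^(3/2) = 33.5^1.5 = 193.8953

193.8953 years


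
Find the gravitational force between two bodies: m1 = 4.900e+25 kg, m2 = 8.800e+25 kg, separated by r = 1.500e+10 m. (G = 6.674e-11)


F = G*m1*m2/r^2 = 6.674e-11 * 4.900e+25 * 8.800e+25 / (1.500e+10)^2 = 6.674e-11 * 4.312e+51 / 2.250e+20 = 1.279e+21

1.279e+21 N


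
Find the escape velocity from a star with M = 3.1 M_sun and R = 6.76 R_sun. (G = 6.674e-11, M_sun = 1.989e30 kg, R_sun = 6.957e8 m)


M = 3.1 * 1.989e30 kg = 6.1659e+30 kg; R = 6.76 * 6.957e8 m = 4.702932e+09 m. v_esc = sqrt(2GM/R) = sqrt(2 * 6.674e-11 * 6.1659e+30 / 4.702932e+09) = 418332.8678

418332.8678 m/s


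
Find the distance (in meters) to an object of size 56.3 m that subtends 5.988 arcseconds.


D = size / theta_rad, theta_rad = 5.988 * pi/(180*3600) = 2.903e-05, D = 1.939e+06

1.939e+06 m


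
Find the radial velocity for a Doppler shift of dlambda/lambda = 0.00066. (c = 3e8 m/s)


v = (dlambda/lambda) * c = 0.00066 * 3e8 = 198000.0

198000.0 m/s


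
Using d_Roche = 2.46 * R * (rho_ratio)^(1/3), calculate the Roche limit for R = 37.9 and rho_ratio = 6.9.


d_Roche = 2.46 * 37.9 * 6.9^(1/3) = 177.4969

177.4969


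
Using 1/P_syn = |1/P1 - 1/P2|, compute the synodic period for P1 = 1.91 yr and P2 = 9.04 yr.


1/P_syn = |1/P1 - 1/P2| = |1/1.91 - 1/9.04| => P_syn = 2.4217

2.4217 years


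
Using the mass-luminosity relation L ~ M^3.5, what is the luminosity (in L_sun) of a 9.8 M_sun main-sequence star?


L/L_sun = (M/M_sun)^3.5 = 9.8^3.5 = 2946.397

2946.397 L_sun


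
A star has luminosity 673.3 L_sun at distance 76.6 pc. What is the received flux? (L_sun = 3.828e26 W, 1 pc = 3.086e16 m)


F = L / (4*pi*d^2) = 2.577e+29 / (4*pi*(2.364e+18)^2) = 3.670e-09

3.670e-09 W/m^2


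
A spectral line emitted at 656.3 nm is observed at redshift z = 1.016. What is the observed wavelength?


lam_obs = lam_emit * (1 + z) = 656.3 * (1 + 1.016) = 1323.1008

1323.1008 nm


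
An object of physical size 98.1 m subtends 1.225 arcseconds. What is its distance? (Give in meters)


D = size / theta_rad, theta_rad = 1.225 * pi/(180*3600) = 5.939e-06, D = 1.652e+07

1.652e+07 m


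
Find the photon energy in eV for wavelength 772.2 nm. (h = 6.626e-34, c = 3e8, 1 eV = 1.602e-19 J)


E = hc/lambda = 6.626e-34 * 3e8 / 7.722e-07 = 2.574e-19 J = 1.6069 eV

1.6069 eV


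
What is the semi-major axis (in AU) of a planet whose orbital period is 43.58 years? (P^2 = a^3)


a = P^(2/3) = 43.58^(2/3) = 12.3839

12.3839 AU


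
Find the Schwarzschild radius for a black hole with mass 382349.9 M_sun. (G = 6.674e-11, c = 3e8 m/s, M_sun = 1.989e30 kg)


M = 382349.9 * 1.989e30 kg = 7.604939511e+35 kg. rs = 2GM/c^2 = 2 * 6.674e-11 * 7.604939511e+35 / (3e8)^2 = 1.128e+09

1.128e+09 m


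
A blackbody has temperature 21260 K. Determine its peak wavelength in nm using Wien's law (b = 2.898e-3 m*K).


lam_max = b / T = 2.898e-3 / 21260 = 1.363e-07 m = 136.3123 nm

136.3123 nm


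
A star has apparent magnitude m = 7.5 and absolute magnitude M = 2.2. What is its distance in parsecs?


d = 10^((m - M + 5)/5) = 10^((7.5 - 2.2 + 5)/5) = 114.8154

114.8154 pc


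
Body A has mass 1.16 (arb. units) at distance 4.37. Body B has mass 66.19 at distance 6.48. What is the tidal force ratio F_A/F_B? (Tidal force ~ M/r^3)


Ratio = (M1/r1^3) / (M2/r2^3) = (1.16/4.37^3) / (66.19/6.48^3) = 0.0571

0.0571


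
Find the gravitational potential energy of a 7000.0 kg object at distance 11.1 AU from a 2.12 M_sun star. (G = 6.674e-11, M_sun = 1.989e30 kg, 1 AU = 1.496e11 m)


M = 2.12 * 1.989e30 kg = 4.21668e+30 kg; r = 11.1 AU * 1.496e11 m/AU = 1.66056e+12 m. U = -GM*m/r = -(6.674e-11 * 4.21668e+30 * 7000.0) / 1.66056e+12 = -1.186e+12

-1.186e+12 J


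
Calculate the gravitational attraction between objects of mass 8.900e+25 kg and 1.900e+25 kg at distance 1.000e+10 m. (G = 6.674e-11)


F = G*m1*m2/r^2 = 6.674e-11 * 8.900e+25 * 1.900e+25 / (1.000e+10)^2 = 6.674e-11 * 1.691e+51 / 1.000e+20 = 1.129e+21

1.129e+21 N


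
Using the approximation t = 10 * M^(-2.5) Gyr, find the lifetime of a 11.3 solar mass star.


t = 10 * M^(-2.5) = 10 * 11.3^(-2.5) = 0.0233

0.0233 Gyr


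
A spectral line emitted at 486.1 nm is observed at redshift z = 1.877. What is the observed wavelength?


lam_obs = lam_emit * (1 + z) = 486.1 * (1 + 1.877) = 1398.5097

1398.5097 nm


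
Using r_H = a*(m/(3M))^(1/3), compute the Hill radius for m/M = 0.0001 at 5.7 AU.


r_H = a * (m/3M)^(1/3) = 5.7 * (0.0001/3)^(1/3) = 0.1834

0.1834 AU


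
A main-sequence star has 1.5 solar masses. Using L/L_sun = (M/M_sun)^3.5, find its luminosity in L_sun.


L/L_sun = (M/M_sun)^3.5 = 1.5^3.5 = 4.1335

4.1335 L_sun


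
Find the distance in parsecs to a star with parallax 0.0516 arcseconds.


d = 1/p = 1/0.0516 = 19.3798

19.3798 pc


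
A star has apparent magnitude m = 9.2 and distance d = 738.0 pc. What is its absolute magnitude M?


M = m - 5*log10(d) + 5 = 9.2 - 5*log10(738.0) + 5 = -0.1403

-0.1403


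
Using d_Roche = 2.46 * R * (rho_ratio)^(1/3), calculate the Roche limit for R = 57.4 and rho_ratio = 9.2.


d_Roche = 2.46 * 57.4 * 9.2^(1/3) = 295.8759

295.8759


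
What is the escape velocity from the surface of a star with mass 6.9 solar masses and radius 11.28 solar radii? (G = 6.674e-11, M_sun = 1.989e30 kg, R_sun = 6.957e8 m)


M = 6.9 * 1.989e30 kg = 1.37241e+31 kg; R = 11.28 * 6.957e8 m = 7.847496e+09 m. v_esc = sqrt(2GM/R) = sqrt(2 * 6.674e-11 * 1.37241e+31 / 7.847496e+09) = 483152.7818

483152.7818 m/s


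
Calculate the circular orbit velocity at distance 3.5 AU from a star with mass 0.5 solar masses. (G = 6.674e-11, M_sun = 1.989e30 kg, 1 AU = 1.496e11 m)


v = sqrt(GM/r) = sqrt(6.674e-11 * 9.945e+29 / 5.236e+11) = 11258.8926

11258.8926 m/s


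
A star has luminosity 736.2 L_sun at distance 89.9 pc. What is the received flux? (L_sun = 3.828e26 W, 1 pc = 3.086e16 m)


F = L / (4*pi*d^2) = 2.818e+29 / (4*pi*(2.774e+18)^2) = 2.914e-09

2.914e-09 W/m^2


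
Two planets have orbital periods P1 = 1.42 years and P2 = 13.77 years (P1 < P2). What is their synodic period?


1/P_syn = |1/P1 - 1/P2| = |1/1.42 - 1/13.77| => P_syn = 1.5833

1.5833 years


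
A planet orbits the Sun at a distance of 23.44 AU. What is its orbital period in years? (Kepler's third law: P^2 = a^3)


P = a^(3/2) = 23.44^1.5 = 113.4845

113.4845 years


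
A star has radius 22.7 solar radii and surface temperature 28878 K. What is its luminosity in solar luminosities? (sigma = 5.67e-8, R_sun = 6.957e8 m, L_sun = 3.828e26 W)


R = 22.7 * 6.957e8 m = 1.579239e+10 m. L = 4*pi*R^2*sigma*T^4 = 4*pi*(1.579239e+10)^2 * 5.67e-8 * 28878^4 = 1.235825329e+32 W. L/L_sun = 1.235825329e+32 / 3.828e26 = 322838.3828

322838.3828 L_sun


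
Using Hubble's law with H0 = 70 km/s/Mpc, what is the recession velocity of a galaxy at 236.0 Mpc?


v = H0 * d = 70 * 236.0 = 16520.0

16520.0 km/s


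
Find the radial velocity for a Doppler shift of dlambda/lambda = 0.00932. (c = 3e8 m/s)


v = (dlambda/lambda) * c = 0.00932 * 3e8 = 2.796e+06

2.796e+06 m/s


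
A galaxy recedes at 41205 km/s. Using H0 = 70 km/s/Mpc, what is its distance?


d = v / H0 = 41205 / 70 = 588.6429

588.6429 Mpc


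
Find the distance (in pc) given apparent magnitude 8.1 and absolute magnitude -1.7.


d = 10^((m - M + 5)/5) = 10^((8.1 - -1.7 + 5)/5) = 912.0108

912.0108 pc


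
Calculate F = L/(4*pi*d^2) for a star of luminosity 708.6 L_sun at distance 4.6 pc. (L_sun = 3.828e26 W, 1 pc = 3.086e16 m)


F = L / (4*pi*d^2) = 2.713e+29 / (4*pi*(1.420e+17)^2) = 1.071e-06

1.071e-06 W/m^2


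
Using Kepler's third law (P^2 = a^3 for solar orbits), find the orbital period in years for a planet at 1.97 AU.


P = a^(3/2) = 1.97^1.5 = 2.765

2.765 years


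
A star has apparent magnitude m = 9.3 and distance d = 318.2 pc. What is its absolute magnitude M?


M = m - 5*log10(d) + 5 = 9.3 - 5*log10(318.2) + 5 = 1.7865

1.7865


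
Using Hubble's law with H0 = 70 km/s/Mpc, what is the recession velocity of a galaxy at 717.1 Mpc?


v = H0 * d = 70 * 717.1 = 50197.0

50197.0 km/s


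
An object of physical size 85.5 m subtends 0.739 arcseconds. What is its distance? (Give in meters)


D = size / theta_rad, theta_rad = 0.739 * pi/(180*3600) = 3.583e-06, D = 2.386e+07

2.386e+07 m


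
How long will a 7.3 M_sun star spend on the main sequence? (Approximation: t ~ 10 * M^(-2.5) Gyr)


t = 10 * M^(-2.5) = 10 * 7.3^(-2.5) = 0.0695

0.0695 Gyr


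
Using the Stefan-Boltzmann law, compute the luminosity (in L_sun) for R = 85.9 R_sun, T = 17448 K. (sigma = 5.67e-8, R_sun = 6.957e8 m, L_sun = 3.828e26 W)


R = 85.9 * 6.957e8 m = 5.976063e+10 m. L = 4*pi*R^2*sigma*T^4 = 4*pi*(5.976063e+10)^2 * 5.67e-8 * 17448^4 = 2.358337016e+32 W. L/L_sun = 2.358337016e+32 / 3.828e26 = 616075.5004

616075.5004 L_sun


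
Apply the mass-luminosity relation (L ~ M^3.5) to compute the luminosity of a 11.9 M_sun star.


L/L_sun = (M/M_sun)^3.5 = 11.9^3.5 = 5813.188

5813.188 L_sun


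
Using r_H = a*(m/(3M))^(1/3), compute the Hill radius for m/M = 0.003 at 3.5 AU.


r_H = a * (m/3M)^(1/3) = 3.5 * (0.003/3)^(1/3) = 0.35

0.35 AU


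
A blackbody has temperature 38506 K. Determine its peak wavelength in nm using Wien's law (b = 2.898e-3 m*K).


lam_max = b / T = 2.898e-3 / 38506 = 7.526e-08 m = 75.261 nm

75.261 nm


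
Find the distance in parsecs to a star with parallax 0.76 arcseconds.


d = 1/p = 1/0.76 = 1.3158

1.3158 pc


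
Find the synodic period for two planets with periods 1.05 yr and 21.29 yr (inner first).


1/P_syn = |1/P1 - 1/P2| = |1/1.05 - 1/21.29| => P_syn = 1.1045

1.1045 years


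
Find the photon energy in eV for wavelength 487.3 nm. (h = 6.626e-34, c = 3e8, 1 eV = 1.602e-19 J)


E = hc/lambda = 6.626e-34 * 3e8 / 4.873e-07 = 4.079e-19 J = 2.5463 eV

2.5463 eV


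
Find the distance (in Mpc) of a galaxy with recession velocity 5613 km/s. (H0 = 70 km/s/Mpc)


d = v / H0 = 5613 / 70 = 80.1857

80.1857 Mpc


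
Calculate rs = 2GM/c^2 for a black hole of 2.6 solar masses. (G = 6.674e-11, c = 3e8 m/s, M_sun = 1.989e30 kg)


M = 2.6 * 1.989e30 kg = 5.1714e+30 kg. rs = 2GM/c^2 = 2 * 6.674e-11 * 5.1714e+30 / (3e8)^2 = 7669.7608

7669.7608 m


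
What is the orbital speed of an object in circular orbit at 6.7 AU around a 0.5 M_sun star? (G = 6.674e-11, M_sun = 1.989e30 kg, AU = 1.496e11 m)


v = sqrt(GM/r) = sqrt(6.674e-11 * 9.945e+29 / 1.002e+12) = 8137.5243

8137.5243 m/s


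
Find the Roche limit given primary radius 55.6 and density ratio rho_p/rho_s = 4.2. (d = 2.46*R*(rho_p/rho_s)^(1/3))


d_Roche = 2.46 * 55.6 * 4.2^(1/3) = 220.6783

220.6783


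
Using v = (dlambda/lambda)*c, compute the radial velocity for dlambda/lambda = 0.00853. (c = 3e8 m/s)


v = (dlambda/lambda) * c = 0.00853 * 3e8 = 2.559e+06

2.559e+06 m/s


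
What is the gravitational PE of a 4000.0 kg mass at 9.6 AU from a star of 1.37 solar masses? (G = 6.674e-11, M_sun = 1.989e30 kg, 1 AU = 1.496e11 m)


M = 1.37 * 1.989e30 kg = 2.72493e+30 kg; r = 9.6 AU * 1.496e11 m/AU = 1.43616e+12 m. U = -GM*m/r = -(6.674e-11 * 2.72493e+30 * 4000.0) / 1.43616e+12 = -5.065e+11

-5.065e+11 J


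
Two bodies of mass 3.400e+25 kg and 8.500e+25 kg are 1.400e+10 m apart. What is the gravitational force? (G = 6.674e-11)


F = G*m1*m2/r^2 = 6.674e-11 * 3.400e+25 * 8.500e+25 / (1.400e+10)^2 = 6.674e-11 * 2.890e+51 / 1.960e+20 = 9.841e+20

9.841e+20 N


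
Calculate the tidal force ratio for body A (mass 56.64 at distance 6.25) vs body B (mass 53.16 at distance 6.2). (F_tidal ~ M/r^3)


Ratio = (M1/r1^3) / (M2/r2^3) = (56.64/6.25^3) / (53.16/6.2^3) = 1.0401

1.0401


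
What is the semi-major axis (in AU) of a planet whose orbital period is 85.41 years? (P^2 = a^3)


a = P^(2/3) = 85.41^(2/3) = 19.3942

19.3942 AU


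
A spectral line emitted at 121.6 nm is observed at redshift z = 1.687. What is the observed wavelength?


lam_obs = lam_emit * (1 + z) = 121.6 * (1 + 1.687) = 326.7392

326.7392 nm


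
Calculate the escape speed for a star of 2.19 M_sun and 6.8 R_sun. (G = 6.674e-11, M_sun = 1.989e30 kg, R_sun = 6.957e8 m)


M = 2.19 * 1.989e30 kg = 4.35591e+30 kg; R = 6.8 * 6.957e8 m = 4.73076e+09 m. v_esc = sqrt(2GM/R) = sqrt(2 * 6.674e-11 * 4.35591e+30 / 4.73076e+09) = 350575.9261

350575.9261 m/s


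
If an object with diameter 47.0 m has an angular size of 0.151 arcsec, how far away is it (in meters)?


D = size / theta_rad, theta_rad = 0.151 * pi/(180*3600) = 7.321e-07, D = 6.420e+07

6.420e+07 m


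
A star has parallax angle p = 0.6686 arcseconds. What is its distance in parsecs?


d = 1/p = 1/0.6686 = 1.4957

1.4957 pc


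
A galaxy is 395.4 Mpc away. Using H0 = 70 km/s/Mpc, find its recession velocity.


v = H0 * d = 70 * 395.4 = 27678.0

27678.0 km/s


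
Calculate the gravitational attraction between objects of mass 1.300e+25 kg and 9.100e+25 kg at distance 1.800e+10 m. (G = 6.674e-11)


F = G*m1*m2/r^2 = 6.674e-11 * 1.300e+25 * 9.100e+25 / (1.800e+10)^2 = 6.674e-11 * 1.183e+51 / 3.240e+20 = 2.437e+20

2.437e+20 N


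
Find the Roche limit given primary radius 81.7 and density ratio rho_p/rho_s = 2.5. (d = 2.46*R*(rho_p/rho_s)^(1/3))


d_Roche = 2.46 * 81.7 * 2.5^(1/3) = 272.7745

272.7745


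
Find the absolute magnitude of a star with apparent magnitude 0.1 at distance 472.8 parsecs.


M = m - 5*log10(d) + 5 = 0.1 - 5*log10(472.8) + 5 = -8.2734

-8.2734


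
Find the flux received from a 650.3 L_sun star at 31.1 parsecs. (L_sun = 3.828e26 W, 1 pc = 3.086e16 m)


F = L / (4*pi*d^2) = 2.489e+29 / (4*pi*(9.597e+17)^2) = 2.151e-08

2.151e-08 W/m^2


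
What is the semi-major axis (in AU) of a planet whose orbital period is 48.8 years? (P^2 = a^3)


a = P^(2/3) = 48.8^(2/3) = 13.3541

13.3541 AU


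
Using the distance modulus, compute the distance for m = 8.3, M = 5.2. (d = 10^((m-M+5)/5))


d = 10^((m - M + 5)/5) = 10^((8.3 - 5.2 + 5)/5) = 41.6869

41.6869 pc


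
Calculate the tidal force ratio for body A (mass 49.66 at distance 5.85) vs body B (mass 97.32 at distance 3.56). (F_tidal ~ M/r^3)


Ratio = (M1/r1^3) / (M2/r2^3) = (49.66/5.85^3) / (97.32/3.56^3) = 0.115

0.115


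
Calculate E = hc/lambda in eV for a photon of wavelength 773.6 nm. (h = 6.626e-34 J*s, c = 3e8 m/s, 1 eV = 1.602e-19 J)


E = hc/lambda = 6.626e-34 * 3e8 / 7.736e-07 = 2.570e-19 J = 1.604 eV

1.604 eV


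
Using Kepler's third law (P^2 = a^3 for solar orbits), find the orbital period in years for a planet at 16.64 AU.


P = a^(3/2) = 16.64^1.5 = 67.8781

67.8781 years
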